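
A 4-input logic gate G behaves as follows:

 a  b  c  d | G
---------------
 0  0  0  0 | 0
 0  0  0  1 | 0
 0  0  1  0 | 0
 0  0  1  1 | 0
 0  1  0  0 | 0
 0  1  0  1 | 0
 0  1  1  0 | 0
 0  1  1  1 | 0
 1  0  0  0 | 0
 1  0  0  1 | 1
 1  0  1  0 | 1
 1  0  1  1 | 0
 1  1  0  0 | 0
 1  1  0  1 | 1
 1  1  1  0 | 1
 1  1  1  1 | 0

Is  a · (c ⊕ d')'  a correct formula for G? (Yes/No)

Yes

Test each input against both G and the formula:
  a=0, b=0, c=0, d=0: formula gives 0, G = 0 ✓
  a=0, b=0, c=0, d=1: formula gives 0, G = 0 ✓
  a=0, b=0, c=1, d=0: formula gives 0, G = 0 ✓
  a=0, b=0, c=1, d=1: formula gives 0, G = 0 ✓
  … (the remaining 12 rows also agree.)
All 16 rows match — the expression computes G exactly.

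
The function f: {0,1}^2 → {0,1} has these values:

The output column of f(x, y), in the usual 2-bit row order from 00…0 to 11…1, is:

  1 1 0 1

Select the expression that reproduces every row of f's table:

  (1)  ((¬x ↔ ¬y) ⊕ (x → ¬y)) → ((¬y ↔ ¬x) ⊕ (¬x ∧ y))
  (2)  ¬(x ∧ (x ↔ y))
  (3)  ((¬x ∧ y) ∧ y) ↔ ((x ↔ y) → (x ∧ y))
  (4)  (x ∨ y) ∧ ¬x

(2): at (1,0) it gives 1, but f = 0 — eliminated.
(3): at (1,1) it gives 0, but f = 1 — eliminated.
(4): at (0,0) it gives 0, but f = 1 — eliminated.
That leaves (1). Evaluating it on every row reproduces the table of f exactly.

1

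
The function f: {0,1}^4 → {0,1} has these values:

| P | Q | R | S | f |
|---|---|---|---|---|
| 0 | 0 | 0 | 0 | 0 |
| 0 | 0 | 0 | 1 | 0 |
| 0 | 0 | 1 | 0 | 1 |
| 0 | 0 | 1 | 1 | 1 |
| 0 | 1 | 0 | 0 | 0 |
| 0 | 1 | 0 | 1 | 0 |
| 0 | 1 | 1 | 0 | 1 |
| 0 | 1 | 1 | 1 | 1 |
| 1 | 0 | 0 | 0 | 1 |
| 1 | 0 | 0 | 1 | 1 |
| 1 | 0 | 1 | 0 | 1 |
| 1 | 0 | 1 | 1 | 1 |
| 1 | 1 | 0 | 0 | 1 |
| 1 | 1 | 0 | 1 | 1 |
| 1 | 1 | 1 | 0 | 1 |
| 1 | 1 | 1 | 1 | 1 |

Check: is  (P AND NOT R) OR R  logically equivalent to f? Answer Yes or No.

Yes

Evaluate (P AND NOT R) OR R on each row and compare to f:
  P=0, Q=0, R=0, S=0: formula gives 0, f = 0 ✓
  P=0, Q=0, R=0, S=1: formula gives 0, f = 0 ✓
  P=0, Q=0, R=1, S=0: formula gives 1, f = 1 ✓
  P=0, Q=0, R=1, S=1: formula gives 1, f = 1 ✓
  … (the remaining 12 rows also agree.)
All 16 rows match — the expression computes f exactly.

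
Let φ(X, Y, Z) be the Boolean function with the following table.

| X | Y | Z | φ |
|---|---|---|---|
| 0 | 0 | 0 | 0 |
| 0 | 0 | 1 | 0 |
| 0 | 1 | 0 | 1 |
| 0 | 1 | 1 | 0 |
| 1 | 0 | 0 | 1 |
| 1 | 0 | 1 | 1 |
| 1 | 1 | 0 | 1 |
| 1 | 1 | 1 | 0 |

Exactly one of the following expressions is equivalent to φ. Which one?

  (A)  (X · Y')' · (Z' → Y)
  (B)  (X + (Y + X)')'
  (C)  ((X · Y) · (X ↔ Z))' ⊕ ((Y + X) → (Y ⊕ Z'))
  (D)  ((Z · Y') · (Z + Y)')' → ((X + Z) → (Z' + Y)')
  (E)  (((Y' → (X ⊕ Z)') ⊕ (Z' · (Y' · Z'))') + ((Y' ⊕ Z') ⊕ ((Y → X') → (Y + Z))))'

E

(A) fails at (0,0,1): the formula yields 1, φ is 0.
(B) fails at (0,1,1): the formula yields 1, φ is 0.
(C) fails at (1,0,0): the formula yields 0, φ is 1.
(D) fails at (0,0,0): the formula yields 1, φ is 0.
Only (E) survives; checking it on all 8 rows confirms it matches φ.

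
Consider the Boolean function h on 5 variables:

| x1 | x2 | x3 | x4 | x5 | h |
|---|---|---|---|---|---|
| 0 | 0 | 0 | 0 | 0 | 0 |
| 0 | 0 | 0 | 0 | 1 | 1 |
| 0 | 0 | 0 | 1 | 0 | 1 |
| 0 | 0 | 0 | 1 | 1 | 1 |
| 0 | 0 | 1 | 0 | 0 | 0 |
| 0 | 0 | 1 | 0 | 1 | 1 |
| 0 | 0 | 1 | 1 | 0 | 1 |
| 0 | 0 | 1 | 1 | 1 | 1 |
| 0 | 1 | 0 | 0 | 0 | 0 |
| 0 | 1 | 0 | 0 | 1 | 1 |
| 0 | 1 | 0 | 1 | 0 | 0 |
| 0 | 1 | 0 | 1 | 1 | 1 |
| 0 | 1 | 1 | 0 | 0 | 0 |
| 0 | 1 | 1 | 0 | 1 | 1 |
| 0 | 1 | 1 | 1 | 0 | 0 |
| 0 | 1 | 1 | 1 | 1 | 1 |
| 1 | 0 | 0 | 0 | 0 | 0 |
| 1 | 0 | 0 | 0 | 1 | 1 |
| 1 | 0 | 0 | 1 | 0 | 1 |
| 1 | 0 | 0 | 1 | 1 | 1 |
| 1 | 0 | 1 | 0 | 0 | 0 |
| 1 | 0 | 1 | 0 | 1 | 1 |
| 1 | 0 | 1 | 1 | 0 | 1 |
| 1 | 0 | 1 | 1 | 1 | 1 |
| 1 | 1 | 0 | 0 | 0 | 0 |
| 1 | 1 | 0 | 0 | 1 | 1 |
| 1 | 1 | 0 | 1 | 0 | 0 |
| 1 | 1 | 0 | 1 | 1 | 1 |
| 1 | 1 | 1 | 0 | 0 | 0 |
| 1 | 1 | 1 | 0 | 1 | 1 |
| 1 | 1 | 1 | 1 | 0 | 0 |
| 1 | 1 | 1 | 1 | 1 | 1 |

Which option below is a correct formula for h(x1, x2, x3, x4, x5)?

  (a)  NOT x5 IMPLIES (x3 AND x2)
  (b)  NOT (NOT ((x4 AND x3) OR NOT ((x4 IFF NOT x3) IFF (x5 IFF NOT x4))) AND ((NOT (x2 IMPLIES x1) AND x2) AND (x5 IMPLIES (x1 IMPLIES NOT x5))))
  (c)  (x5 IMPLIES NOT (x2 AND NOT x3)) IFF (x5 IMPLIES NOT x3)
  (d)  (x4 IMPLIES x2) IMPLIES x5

d

(a) fails at (0,0,0,1,0): the formula yields 0, h is 1.
(b) fails at (0,0,0,0,0): the formula yields 1, h is 0.
(c) fails at (0,0,0,0,0): the formula yields 1, h is 0.
That leaves (d). Evaluating it on every row reproduces the table of h exactly.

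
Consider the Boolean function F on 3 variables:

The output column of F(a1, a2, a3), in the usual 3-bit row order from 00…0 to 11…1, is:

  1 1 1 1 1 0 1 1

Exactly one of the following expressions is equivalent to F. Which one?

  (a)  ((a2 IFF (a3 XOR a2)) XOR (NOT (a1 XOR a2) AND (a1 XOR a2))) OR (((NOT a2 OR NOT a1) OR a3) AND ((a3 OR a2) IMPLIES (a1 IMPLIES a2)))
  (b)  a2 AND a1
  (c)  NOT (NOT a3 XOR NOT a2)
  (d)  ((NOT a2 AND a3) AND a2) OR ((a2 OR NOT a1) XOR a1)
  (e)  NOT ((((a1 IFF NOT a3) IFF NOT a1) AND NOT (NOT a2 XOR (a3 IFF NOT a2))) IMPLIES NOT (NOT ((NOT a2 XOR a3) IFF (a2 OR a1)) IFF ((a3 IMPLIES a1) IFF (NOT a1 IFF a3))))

(b) fails at (0,0,0): the formula yields 0, F is 1.
(c) fails at (0,0,1): the formula yields 0, F is 1.
(d) fails at (1,0,1): the formula yields 1, F is 0.
(e) fails at (0,0,0): the formula yields 0, F is 1.
Only (a) survives; checking it on all 8 rows confirms it matches F.

a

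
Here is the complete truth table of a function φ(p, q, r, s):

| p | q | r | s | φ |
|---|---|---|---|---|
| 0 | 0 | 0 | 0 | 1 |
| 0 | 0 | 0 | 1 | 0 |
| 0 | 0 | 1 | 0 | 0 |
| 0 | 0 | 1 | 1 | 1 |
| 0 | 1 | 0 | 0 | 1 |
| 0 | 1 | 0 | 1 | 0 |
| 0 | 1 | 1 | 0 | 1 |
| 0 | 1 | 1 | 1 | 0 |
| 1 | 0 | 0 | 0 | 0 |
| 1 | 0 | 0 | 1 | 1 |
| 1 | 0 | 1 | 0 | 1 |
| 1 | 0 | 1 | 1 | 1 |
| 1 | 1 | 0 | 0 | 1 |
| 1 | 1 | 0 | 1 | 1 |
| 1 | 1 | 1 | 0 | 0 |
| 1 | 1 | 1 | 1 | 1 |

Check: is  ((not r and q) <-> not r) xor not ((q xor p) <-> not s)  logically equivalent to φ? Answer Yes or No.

No

Test each input against both φ and the formula:
  p=0, q=0, r=0, s=0: formula gives 1, φ = 1 ✓
  p=0, q=0, r=0, s=1: formula gives 0, φ = 0 ✓
  p=0, q=0, r=1, s=0: formula gives 0, φ = 0 ✓
  p=0, q=0, r=1, s=1: formula gives 1, φ = 1 ✓
  …
  p=1, q=0, r=1, s=1: formula gives 0, but φ = 1 ✗
Since they disagree at (1,0,1,1), the expression is not a correct formula for φ.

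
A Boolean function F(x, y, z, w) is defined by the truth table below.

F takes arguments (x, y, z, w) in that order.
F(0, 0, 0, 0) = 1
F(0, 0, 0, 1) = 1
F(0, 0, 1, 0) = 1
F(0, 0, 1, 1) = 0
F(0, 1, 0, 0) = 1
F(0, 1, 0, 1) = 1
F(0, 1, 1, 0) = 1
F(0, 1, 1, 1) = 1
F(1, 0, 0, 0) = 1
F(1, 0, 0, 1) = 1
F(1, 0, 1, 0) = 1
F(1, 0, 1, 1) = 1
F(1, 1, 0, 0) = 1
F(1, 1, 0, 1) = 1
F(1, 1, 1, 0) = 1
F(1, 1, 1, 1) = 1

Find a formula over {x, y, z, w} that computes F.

Only row (0,0,1,1) gives 0. So F is 1 everywhere except there — the complement of the minterm ¬x·¬y·z·w.

F(x, y, z, w) = not (((not x and not y) and z) and w)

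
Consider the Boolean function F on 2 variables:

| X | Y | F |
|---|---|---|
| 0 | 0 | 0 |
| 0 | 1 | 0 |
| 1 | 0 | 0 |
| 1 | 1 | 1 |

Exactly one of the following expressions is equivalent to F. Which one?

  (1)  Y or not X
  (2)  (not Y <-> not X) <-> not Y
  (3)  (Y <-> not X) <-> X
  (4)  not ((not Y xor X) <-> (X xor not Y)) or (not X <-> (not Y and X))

(1) fails at (0,0): the formula yields 1, F is 0.
(2) fails at (0,0): the formula yields 1, F is 0.
(3) fails at (0,0): the formula yields 1, F is 0.
(4) is the remaining candidate, and it agrees with F on all 4 inputs.

4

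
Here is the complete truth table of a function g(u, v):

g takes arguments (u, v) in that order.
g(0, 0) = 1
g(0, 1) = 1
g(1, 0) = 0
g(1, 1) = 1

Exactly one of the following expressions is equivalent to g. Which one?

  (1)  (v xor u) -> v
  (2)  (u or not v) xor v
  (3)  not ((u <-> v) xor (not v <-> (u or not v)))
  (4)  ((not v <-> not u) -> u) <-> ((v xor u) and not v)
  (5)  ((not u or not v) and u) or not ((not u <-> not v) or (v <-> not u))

1

(2) disagrees with g on (1,0) (formula → 1, table → 0); rule it out.
(3) disagrees with g on (0,1) (formula → 0, table → 1); rule it out.
(4) disagrees with g on (0,1) (formula → 0, table → 1); rule it out.
(5) disagrees with g on (0,0) (formula → 0, table → 1); rule it out.
That leaves (1). Evaluating it on every row reproduces the table of g exactly.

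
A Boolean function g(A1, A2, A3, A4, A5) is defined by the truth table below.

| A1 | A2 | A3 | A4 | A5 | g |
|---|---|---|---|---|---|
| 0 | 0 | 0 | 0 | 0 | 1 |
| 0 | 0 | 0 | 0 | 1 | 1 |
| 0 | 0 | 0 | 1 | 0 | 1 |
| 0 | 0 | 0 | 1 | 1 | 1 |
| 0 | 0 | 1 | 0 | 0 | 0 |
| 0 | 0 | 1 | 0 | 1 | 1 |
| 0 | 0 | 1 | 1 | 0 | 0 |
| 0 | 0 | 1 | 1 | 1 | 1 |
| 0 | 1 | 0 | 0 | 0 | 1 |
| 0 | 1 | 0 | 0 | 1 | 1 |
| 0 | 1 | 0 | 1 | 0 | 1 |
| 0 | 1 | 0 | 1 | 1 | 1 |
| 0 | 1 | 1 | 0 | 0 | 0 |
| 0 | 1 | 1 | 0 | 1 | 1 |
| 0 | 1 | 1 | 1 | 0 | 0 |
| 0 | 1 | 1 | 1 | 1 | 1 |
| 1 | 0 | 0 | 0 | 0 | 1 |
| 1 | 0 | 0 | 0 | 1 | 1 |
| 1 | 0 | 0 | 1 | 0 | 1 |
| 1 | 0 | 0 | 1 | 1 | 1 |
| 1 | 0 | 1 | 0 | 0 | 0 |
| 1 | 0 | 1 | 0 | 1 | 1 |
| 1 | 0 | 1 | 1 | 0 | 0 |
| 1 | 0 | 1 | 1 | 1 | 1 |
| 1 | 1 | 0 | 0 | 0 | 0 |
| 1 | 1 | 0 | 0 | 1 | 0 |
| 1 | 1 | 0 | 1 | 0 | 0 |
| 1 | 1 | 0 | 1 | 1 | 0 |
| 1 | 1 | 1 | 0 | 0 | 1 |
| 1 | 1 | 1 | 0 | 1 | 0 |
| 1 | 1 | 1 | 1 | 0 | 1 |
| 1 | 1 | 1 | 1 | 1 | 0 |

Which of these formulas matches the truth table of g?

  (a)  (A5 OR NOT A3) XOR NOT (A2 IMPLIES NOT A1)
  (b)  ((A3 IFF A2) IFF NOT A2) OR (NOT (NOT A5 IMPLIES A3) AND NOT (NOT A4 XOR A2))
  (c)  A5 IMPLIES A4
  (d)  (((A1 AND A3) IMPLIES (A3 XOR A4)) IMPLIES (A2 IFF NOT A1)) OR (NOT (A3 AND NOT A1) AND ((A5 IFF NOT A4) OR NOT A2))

(b) disagrees with g on (0,0,1,0,1) (formula → 0, table → 1); rule it out.
(c) disagrees with g on (0,0,0,0,1) (formula → 0, table → 1); rule it out.
(d) disagrees with g on (0,0,1,0,1) (formula → 0, table → 1); rule it out.
That leaves (a). Evaluating it on every row reproduces the table of g exactly.

a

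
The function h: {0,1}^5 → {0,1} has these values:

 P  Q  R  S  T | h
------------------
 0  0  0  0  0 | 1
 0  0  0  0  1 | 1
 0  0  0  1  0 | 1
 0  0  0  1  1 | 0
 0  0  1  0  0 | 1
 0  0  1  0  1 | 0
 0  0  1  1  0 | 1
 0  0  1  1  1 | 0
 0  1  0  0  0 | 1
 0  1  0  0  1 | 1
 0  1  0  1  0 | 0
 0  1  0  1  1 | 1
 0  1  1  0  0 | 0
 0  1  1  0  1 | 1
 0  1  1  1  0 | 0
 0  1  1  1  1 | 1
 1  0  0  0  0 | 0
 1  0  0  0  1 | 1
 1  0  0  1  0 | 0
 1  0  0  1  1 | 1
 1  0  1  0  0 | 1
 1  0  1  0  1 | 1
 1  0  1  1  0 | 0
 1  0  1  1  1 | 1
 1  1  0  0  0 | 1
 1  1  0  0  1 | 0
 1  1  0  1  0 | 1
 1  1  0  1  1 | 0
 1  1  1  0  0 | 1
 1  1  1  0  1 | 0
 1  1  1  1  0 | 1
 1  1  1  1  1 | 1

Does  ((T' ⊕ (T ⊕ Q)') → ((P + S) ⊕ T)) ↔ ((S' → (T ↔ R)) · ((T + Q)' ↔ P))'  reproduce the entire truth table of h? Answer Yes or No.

No

Check the formula against h row by row:
  P=0, Q=0, R=0, S=0, T=0: formula gives 1, h = 1 ✓
  P=0, Q=0, R=0, S=0, T=1: formula gives 1, h = 1 ✓
  P=0, Q=0, R=0, S=1, T=0: formula gives 1, h = 1 ✓
  P=0, Q=0, R=0, S=1, T=1: formula gives 0, h = 0 ✓
  …
  P=0, Q=1, R=1, S=0, T=1: formula gives 0, but h = 1 ✗
A single disagreement suffices: at (0,1,1,0,1) they differ, so the formula does not compute h.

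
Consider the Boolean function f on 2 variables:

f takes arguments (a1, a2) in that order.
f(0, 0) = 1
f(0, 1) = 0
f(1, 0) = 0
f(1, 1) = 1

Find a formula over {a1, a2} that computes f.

The 1-rows are (0,0), (1,1). Each contributes one minterm — ¬a1·¬a2; a1·a2 — and their disjunction is a sum-of-products form of f.

f(a1, a2) = (not a1 and not a2) or (a1 and a2)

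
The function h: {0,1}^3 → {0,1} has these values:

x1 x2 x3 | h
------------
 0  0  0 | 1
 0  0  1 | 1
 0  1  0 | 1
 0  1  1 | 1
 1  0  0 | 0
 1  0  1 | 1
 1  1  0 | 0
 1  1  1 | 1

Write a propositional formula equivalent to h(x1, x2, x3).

h(x1, x2, x3) = NOT (((x1 AND NOT x2) AND NOT x3) OR ((x1 AND x2) AND NOT x3))

The 0-rows are (1,0,0), (1,1,0). Take each as a conjunction (x1·¬x2·¬x3, x1·x2·¬x3), form their disjunction, and complement — that gives a formula that is 1 everywhere h is.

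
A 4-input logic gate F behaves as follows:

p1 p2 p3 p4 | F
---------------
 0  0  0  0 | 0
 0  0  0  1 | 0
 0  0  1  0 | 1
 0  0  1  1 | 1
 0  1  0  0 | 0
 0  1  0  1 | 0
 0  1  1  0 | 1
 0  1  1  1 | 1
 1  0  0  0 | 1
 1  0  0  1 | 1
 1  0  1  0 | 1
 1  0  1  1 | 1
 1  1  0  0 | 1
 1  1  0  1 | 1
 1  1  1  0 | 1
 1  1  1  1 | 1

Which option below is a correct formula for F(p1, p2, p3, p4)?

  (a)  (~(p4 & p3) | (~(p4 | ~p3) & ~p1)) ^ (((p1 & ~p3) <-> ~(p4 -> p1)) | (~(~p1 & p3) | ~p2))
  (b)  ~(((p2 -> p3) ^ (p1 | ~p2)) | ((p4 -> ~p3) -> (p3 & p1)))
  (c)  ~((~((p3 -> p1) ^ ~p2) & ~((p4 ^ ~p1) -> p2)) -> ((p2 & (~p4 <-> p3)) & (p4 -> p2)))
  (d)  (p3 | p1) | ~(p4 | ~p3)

d

(a): at (0,0,1,0) it gives 0, but F = 1 — eliminated.
(b): at (0,0,0,0) it gives 1, but F = 0 — eliminated.
(c): at (0,0,0,0) it gives 1, but F = 0 — eliminated.
That leaves (d). Evaluating it on every row reproduces the table of F exactly.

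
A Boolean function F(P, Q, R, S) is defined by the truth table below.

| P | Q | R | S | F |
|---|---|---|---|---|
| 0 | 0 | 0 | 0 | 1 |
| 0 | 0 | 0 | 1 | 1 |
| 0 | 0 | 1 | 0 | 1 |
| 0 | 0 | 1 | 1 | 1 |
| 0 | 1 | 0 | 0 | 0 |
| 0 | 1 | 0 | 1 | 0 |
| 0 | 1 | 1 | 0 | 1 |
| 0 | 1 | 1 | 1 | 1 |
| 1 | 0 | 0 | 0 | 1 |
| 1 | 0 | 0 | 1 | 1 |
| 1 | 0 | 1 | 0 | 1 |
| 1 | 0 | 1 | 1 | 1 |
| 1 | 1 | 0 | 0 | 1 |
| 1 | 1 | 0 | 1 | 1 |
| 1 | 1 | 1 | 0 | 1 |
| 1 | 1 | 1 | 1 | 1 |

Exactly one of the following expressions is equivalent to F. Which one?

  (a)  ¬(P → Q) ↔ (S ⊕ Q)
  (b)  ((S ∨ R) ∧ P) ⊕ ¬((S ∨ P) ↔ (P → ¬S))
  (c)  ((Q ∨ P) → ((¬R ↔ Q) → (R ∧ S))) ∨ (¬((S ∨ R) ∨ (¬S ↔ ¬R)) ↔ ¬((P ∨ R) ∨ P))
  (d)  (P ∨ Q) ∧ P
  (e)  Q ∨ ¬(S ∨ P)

c

(a) disagrees with F on (0,0,0,1) (formula → 0, table → 1); rule it out.
(b) disagrees with F on (0,0,0,1) (formula → 0, table → 1); rule it out.
(d) disagrees with F on (0,0,0,0) (formula → 0, table → 1); rule it out.
(e) disagrees with F on (0,0,0,1) (formula → 0, table → 1); rule it out.
That leaves (c). Evaluating it on every row reproduces the table of F exactly.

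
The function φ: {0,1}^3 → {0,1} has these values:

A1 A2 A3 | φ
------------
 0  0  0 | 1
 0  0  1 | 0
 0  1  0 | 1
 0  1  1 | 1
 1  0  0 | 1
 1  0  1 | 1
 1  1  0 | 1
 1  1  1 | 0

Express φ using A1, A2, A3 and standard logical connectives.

There are just 2 zero rows: (0,0,1), (1,1,1). Their minterms are ¬A1·¬A2·A3, A1·A2·A3; the OR of those covers precisely the 0-outputs, and negating it yields φ.

φ(A1, A2, A3) = not (((not A1 and not A2) and A3) or ((A1 and A2) and A3))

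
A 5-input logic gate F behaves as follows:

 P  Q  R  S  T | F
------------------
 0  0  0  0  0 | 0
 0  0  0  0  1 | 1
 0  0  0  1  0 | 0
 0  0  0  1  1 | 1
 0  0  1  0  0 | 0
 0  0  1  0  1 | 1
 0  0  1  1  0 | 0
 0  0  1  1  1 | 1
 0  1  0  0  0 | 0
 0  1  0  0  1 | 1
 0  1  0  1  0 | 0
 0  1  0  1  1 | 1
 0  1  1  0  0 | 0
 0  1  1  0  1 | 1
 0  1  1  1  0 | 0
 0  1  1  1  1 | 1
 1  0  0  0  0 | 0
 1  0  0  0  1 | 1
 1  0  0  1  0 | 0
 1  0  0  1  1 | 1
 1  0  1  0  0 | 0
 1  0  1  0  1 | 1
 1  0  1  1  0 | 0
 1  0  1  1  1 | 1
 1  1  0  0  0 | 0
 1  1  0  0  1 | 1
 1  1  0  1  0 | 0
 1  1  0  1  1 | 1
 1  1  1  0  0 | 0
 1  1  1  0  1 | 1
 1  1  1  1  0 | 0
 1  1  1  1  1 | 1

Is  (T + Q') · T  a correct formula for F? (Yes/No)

Evaluate (T + Q') · T on each row and compare to F:
  P=0, Q=0, R=0, S=0, T=0: formula gives 0, F = 0 ✓
  P=0, Q=0, R=0, S=0, T=1: formula gives 1, F = 1 ✓
  P=0, Q=0, R=0, S=1, T=0: formula gives 0, F = 0 ✓
  P=0, Q=0, R=0, S=1, T=1: formula gives 1, F = 1 ✓
  …and likewise for the remaining 28 rows.
Every row agrees, so the formula is equivalent.

Yes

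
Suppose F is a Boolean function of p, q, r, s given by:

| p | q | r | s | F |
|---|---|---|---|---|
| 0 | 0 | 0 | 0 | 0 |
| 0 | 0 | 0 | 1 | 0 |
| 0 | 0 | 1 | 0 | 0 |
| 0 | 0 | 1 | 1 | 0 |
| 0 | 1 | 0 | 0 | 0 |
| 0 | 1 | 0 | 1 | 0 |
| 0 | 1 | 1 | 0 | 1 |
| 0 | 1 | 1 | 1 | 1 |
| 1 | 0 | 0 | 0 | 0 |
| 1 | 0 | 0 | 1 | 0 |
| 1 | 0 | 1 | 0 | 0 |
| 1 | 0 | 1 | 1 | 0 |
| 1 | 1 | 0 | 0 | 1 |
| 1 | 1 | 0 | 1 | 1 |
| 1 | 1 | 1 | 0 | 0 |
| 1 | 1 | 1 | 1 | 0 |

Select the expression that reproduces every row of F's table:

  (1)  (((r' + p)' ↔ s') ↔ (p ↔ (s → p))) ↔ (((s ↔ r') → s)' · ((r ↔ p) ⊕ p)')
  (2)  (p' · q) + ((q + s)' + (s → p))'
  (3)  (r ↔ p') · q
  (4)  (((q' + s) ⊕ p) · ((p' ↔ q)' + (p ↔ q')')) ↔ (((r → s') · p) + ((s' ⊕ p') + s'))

(1) disagrees with F on (0,0,1,1) (formula → 1, table → 0); rule it out.
(2) disagrees with F on (0,0,0,1) (formula → 1, table → 0); rule it out.
(4) disagrees with F on (0,0,0,0) (formula → 1, table → 0); rule it out.
Only (3) survives; checking it on all 16 rows confirms it matches F.

3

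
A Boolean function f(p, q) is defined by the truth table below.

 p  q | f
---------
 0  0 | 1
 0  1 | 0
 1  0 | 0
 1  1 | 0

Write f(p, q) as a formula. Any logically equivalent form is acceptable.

f(p, q) = ¬(p ∨ q)

The output is 1 only when every input is 0 — NOR of all inputs.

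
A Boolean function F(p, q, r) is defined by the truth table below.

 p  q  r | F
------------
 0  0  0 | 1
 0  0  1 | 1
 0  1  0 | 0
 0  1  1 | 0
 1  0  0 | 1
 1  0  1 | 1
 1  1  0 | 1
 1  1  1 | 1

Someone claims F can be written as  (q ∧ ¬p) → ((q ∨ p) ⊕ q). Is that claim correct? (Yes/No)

Test each input against both F and the formula:
  p=0, q=0, r=0: formula gives 1, F = 1 ✓
  p=0, q=0, r=1: formula gives 1, F = 1 ✓
  p=0, q=1, r=0: formula gives 0, F = 0 ✓
  p=0, q=1, r=1: formula gives 0, F = 0 ✓
  p=1, q=0, r=0: formula gives 1, F = 1 ✓
  … (the remaining 3 rows also agree.)
Every row agrees, so the formula is equivalent.

Yes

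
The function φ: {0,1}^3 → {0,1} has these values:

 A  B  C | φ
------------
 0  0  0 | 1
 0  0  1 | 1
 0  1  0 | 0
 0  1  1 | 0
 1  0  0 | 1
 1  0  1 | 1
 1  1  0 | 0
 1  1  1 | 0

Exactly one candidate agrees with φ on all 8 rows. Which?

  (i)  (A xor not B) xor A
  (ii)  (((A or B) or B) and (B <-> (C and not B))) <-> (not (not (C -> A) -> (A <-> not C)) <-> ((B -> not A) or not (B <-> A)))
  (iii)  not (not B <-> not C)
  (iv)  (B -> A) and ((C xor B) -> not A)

(ii) fails at (0,1,0): the formula yields 1, φ is 0.
(iii) fails at (0,0,0): the formula yields 0, φ is 1.
(iv) fails at (1,0,1): the formula yields 0, φ is 1.
That leaves (i). Evaluating it on every row reproduces the table of φ exactly.

i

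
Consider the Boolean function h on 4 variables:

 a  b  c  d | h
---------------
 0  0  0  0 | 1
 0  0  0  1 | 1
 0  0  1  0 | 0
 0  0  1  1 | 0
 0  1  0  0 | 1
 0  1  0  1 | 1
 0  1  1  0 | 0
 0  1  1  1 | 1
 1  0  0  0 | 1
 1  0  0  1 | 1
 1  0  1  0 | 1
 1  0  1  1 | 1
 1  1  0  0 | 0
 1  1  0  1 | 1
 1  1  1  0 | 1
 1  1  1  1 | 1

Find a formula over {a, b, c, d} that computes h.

There are just 4 zero rows: (0,0,1,0), (0,0,1,1), (0,1,1,0), (1,1,0,0). Their minterms are ¬a·¬b·c·¬d, ¬a·¬b·c·d, ¬a·b·c·¬d, a·b·¬c·¬d; the OR of those covers precisely the 0-outputs, and negating it yields h.

h(a, b, c, d) = not ((((((not a and not b) and c) and not d) or (((not a and not b) and c) and d)) or (((not a and b) and c) and not d)) or (((a and b) and not c) and not d))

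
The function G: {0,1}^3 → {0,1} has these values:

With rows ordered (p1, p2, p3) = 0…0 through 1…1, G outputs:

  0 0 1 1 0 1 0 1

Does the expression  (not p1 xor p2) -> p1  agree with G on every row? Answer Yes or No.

Test each input against both G and the formula:
  p1=0, p2=0, p3=0: formula gives 0, G = 0 ✓
  p1=0, p2=0, p3=1: formula gives 0, G = 0 ✓
  p1=0, p2=1, p3=0: formula gives 1, G = 1 ✓
  p1=0, p2=1, p3=1: formula gives 1, G = 1 ✓
  p1=1, p2=0, p3=0: formula gives 1, but G = 0 ✗
Since they disagree at (1,0,0), the expression is not a correct formula for G.

No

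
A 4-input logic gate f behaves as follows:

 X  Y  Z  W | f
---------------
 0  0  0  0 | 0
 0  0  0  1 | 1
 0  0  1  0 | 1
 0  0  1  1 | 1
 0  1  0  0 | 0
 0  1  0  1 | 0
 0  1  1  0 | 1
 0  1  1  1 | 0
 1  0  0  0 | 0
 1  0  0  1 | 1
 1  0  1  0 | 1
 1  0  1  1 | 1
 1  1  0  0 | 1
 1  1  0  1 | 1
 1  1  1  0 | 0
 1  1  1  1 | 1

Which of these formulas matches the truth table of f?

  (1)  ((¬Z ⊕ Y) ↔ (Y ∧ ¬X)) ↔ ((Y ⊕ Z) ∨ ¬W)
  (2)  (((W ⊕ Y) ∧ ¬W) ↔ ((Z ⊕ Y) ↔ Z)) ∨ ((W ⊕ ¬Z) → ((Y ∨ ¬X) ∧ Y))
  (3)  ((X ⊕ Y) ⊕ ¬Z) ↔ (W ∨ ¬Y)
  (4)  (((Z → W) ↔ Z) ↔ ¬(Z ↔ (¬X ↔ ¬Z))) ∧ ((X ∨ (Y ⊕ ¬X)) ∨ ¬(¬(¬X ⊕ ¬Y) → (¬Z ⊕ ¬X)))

(2): at (0,0,1,1) it gives 0, but f = 1 — eliminated.
(3): at (0,0,0,0) it gives 1, but f = 0 — eliminated.
(4): at (0,0,0,1) it gives 0, but f = 1 — eliminated.
Only (1) survives; checking it on all 16 rows confirms it matches f.

1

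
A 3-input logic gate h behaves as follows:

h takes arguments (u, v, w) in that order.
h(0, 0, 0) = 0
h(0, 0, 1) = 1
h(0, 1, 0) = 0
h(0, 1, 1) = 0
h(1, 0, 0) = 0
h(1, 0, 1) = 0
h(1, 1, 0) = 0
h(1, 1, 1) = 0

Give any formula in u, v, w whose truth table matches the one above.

h(u, v, w) = (not u and not v) and w

Only row (0,0,1) gives 1. That row's minterm ¬u·¬v·w is h directly.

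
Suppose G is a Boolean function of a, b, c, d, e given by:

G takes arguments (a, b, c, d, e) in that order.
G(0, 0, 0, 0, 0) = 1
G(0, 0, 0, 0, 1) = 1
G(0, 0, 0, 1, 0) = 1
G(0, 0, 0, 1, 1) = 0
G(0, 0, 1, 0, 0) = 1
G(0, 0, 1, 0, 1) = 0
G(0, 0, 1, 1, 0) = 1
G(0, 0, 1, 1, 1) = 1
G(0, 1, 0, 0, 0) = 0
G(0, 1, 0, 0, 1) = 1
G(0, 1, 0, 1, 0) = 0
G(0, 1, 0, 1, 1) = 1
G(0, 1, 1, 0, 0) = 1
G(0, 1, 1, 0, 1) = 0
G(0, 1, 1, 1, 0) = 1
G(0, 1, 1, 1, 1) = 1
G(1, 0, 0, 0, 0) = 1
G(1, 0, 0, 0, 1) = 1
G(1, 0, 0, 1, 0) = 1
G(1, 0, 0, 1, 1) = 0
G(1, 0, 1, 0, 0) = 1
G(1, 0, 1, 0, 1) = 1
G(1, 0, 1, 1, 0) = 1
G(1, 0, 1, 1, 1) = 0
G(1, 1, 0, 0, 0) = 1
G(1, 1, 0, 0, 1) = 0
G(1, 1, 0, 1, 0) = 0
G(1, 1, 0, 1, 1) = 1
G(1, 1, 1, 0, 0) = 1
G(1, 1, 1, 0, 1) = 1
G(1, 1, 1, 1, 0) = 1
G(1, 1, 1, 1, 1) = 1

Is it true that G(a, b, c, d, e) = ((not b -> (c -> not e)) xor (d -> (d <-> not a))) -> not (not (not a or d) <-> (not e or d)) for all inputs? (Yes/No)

No

Test each input against both G and the formula:
  a=0, b=0, c=0, d=0, e=0: formula gives 1, G = 1 ✓
  a=0, b=0, c=0, d=0, e=1: formula gives 1, G = 1 ✓
  a=0, b=0, c=0, d=1, e=0: formula gives 1, G = 1 ✓
  a=0, b=0, c=0, d=1, e=1: formula gives 1, but G = 0 ✗
Row (0,0,0,1,1) is a counterexample, so the formula is not equivalent to G.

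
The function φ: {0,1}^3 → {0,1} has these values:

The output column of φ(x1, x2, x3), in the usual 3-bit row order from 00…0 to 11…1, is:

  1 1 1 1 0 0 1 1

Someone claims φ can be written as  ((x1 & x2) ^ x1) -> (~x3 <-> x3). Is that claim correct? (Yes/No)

Test each input against both φ and the formula:
  x1=0, x2=0, x3=0: formula gives 1, φ = 1 ✓
  x1=0, x2=0, x3=1: formula gives 1, φ = 1 ✓
  x1=0, x2=1, x3=0: formula gives 1, φ = 1 ✓
  x1=0, x2=1, x3=1: formula gives 1, φ = 1 ✓
  x1=1, x2=0, x3=0: formula gives 0, φ = 0 ✓
  …and likewise for the remaining 3 rows.
No disagreement on any input; they are logically equivalent.

Yes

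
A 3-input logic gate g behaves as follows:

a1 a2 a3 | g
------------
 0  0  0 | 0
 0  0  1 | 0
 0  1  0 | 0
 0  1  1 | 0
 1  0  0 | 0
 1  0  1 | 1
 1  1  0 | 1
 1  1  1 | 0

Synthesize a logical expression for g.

g(a1, a2, a3) = ((a1 · a2') · a3) + ((a1 · a2) · a3')

The 1-rows are (1,0,1), (1,1,0). Each contributes one minterm — a1·¬a2·a3; a1·a2·¬a3 — and their disjunction is a sum-of-products form of g.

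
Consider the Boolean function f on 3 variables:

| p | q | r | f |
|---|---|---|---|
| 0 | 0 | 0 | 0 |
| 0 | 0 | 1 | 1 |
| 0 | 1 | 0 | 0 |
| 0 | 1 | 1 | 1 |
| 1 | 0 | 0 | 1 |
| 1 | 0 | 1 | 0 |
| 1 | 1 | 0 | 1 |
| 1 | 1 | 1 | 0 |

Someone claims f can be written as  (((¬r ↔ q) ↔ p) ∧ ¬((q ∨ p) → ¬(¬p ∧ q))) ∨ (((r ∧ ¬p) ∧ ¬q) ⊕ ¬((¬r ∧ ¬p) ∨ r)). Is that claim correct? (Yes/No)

Yes

Check the formula against f row by row:
  p=0, q=0, r=0: formula gives 0, f = 0 ✓
  p=0, q=0, r=1: formula gives 1, f = 1 ✓
  p=0, q=1, r=0: formula gives 0, f = 0 ✓
  p=0, q=1, r=1: formula gives 1, f = 1 ✓
  p=1, q=0, r=0: formula gives 1, f = 1 ✓
  …and likewise for the remaining 3 rows.
Every row agrees, so the formula is equivalent.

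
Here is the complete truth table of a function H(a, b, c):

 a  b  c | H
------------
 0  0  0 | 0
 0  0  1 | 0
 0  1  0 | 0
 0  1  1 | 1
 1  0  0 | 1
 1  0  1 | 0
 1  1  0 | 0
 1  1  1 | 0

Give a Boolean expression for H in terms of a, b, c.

H(a, b, c) = ((not a and b) and c) or ((a and not b) and not c)

Collect the rows where H=1 — (0,1,1), (1,0,0) — and write one minterm per row: ¬a·b·c, a·¬b·¬c. Their union (logical OR) reproduces the table exactly.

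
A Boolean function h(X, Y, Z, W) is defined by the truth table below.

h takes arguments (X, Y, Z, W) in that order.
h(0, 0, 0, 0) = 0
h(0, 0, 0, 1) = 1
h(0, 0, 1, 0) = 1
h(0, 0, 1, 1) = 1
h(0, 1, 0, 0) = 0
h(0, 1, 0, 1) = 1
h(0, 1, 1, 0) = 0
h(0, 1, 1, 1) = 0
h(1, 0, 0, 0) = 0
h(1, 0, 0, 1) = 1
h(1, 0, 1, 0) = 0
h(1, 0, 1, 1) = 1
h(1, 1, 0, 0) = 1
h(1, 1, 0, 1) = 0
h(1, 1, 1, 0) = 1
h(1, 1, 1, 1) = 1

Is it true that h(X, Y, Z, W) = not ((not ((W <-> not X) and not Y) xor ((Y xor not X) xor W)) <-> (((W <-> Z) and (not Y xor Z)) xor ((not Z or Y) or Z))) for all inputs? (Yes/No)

Test each input against both h and the formula:
  X=0, Y=0, Z=0, W=0: formula gives 0, h = 0 ✓
  X=0, Y=0, Z=0, W=1: formula gives 1, h = 1 ✓
  X=0, Y=0, Z=1, W=0: formula gives 1, h = 1 ✓
  X=0, Y=0, Z=1, W=1: formula gives 1, h = 1 ✓
  …
  X=1, Y=0, Z=1, W=0: formula gives 1, but h = 0 ✗
A single disagreement suffices: at (1,0,1,0) they differ, so the formula does not compute h.

No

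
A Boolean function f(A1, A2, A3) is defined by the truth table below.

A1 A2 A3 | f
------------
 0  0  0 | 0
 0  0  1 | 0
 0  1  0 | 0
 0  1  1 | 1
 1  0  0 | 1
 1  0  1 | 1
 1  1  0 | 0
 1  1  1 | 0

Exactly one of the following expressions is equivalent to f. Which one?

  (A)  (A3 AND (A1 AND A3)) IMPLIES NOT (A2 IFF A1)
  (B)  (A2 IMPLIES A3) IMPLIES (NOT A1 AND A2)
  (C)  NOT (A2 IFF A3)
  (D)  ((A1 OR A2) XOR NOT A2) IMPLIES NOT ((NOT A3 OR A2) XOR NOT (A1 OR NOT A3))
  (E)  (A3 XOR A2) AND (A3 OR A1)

D

(A) fails at (0,0,0): the formula yields 1, f is 0.
(B) fails at (0,1,0): the formula yields 1, f is 0.
(C) fails at (0,0,1): the formula yields 1, f is 0.
(E) fails at (0,0,1): the formula yields 1, f is 0.
(D) is the remaining candidate, and it agrees with f on all 8 inputs.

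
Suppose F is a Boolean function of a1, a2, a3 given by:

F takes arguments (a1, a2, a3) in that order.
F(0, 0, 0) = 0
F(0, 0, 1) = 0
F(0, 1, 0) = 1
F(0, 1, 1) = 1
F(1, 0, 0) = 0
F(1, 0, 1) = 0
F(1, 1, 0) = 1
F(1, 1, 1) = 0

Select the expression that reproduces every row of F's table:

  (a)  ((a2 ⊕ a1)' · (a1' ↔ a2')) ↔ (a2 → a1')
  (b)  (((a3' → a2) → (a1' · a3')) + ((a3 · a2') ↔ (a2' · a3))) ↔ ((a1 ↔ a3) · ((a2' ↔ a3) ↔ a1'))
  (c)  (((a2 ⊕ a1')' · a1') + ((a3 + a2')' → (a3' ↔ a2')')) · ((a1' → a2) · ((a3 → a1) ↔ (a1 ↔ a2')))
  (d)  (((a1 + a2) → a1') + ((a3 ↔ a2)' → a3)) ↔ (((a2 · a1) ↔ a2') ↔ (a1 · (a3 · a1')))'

(a) disagrees with F on (0,0,0) (formula → 1, table → 0); rule it out.
(b) disagrees with F on (0,1,1) (formula → 0, table → 1); rule it out.
(c) disagrees with F on (0,1,1) (formula → 0, table → 1); rule it out.
Only (d) survives; checking it on all 8 rows confirms it matches F.

d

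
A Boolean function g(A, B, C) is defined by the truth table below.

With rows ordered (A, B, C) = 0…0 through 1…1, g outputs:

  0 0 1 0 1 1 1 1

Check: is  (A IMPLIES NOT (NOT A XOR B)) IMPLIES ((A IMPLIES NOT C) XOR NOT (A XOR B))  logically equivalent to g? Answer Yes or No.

Test each input against both g and the formula:
  A=0, B=0, C=0: formula gives 0, g = 0 ✓
  A=0, B=0, C=1: formula gives 0, g = 0 ✓
  A=0, B=1, C=0: formula gives 1, g = 1 ✓
  A=0, B=1, C=1: formula gives 1, but g = 0 ✗
A single disagreement suffices: at (0,1,1) they differ, so the formula does not compute g.

No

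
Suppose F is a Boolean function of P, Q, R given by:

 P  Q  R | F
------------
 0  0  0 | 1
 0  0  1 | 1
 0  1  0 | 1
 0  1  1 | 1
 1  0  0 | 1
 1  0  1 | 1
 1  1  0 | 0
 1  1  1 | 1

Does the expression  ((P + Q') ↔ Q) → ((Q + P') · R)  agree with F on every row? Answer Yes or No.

Evaluate ((P + Q') ↔ Q) → ((Q + P') · R) on each row and compare to F:
  P=0, Q=0, R=0: formula gives 1, F = 1 ✓
  P=0, Q=0, R=1: formula gives 1, F = 1 ✓
  P=0, Q=1, R=0: formula gives 1, F = 1 ✓
  P=0, Q=1, R=1: formula gives 1, F = 1 ✓
  P=1, Q=0, R=0: formula gives 1, F = 1 ✓
  …and likewise for the remaining 3 rows.
Every row agrees, so the formula is equivalent.

Yes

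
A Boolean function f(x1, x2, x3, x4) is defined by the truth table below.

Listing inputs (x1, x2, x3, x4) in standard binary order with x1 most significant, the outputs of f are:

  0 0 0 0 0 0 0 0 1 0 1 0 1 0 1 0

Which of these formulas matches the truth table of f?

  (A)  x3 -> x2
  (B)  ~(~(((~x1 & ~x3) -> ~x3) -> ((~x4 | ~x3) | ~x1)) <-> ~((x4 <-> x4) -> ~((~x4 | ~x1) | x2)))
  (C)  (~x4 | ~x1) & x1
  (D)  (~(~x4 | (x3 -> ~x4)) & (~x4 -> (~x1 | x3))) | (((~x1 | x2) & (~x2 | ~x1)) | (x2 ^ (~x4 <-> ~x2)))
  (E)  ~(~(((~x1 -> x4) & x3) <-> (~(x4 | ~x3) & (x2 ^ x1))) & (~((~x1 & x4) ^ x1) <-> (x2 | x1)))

(A) fails at (0,0,0,0): the formula yields 1, f is 0.
(B) fails at (0,0,0,0): the formula yields 1, f is 0.
(D) fails at (0,0,0,0): the formula yields 1, f is 0.
(E) fails at (0,0,0,0): the formula yields 1, f is 0.
(C) is the remaining candidate, and it agrees with f on all 16 inputs.

C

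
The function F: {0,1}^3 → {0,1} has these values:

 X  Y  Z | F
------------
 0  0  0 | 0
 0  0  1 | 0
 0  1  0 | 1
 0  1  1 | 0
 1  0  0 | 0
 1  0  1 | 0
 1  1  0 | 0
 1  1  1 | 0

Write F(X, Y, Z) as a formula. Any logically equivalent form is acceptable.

Only row (0,1,0) gives 1. That row's minterm ¬X·Y·¬Z is F directly.

F(X, Y, Z) = (NOT X AND Y) AND NOT Z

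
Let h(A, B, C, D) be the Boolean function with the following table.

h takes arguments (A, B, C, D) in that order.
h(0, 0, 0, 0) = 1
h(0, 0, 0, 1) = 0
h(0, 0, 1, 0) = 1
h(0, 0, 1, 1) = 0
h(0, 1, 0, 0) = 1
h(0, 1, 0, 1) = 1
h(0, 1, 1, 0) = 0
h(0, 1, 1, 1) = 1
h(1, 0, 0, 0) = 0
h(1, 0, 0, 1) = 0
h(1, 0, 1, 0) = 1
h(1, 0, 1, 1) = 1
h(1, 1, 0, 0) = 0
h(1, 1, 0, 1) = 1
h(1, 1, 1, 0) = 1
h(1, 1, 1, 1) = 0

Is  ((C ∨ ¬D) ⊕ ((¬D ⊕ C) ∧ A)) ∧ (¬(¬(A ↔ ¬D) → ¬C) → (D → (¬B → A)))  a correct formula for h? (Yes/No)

Test each input against both h and the formula:
  A=0, B=0, C=0, D=0: formula gives 1, h = 1 ✓
  A=0, B=0, C=0, D=1: formula gives 0, h = 0 ✓
  A=0, B=0, C=1, D=0: formula gives 1, h = 1 ✓
  A=0, B=0, C=1, D=1: formula gives 1, but h = 0 ✗
A single disagreement suffices: at (0,0,1,1) they differ, so the formula does not compute h.

No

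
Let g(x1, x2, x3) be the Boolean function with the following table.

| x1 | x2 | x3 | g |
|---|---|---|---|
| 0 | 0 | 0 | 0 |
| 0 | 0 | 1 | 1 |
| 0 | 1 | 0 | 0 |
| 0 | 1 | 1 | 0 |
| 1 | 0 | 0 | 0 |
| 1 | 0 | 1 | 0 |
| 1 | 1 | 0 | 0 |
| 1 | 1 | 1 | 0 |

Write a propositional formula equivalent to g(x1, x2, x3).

Only row (0,0,1) gives 1. That row's minterm ¬x1·¬x2·x3 is g directly.

g(x1, x2, x3) = (~x1 & ~x2) & x3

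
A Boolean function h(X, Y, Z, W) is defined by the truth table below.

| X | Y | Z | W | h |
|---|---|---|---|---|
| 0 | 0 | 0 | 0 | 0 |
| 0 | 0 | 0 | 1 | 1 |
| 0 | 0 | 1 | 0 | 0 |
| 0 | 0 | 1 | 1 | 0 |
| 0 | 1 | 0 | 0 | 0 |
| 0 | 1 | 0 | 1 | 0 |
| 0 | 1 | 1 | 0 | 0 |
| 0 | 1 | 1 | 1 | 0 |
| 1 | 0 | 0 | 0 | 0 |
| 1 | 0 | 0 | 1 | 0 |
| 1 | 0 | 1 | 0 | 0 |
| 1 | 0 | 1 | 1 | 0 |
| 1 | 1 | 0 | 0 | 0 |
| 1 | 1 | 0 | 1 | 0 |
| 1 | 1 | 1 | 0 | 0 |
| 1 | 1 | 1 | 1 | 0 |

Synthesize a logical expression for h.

h(X, Y, Z, W) = ((~X & ~Y) & ~Z) & W

h is 1 on exactly one input, (0,0,0,1), whose minterm is ¬X·¬Y·¬Z·W. So h is just that conjunction.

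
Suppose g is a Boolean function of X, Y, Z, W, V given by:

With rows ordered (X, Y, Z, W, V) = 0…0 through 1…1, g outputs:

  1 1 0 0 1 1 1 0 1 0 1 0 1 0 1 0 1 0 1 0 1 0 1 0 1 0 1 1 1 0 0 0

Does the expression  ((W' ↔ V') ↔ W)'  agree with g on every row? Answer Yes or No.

No

Test each input against both g and the formula:
  X=0, Y=0, Z=0, W=0, V=0: formula gives 1, g = 1 ✓
  X=0, Y=0, Z=0, W=0, V=1: formula gives 0, but g = 1 ✗
A single disagreement suffices: at (0,0,0,0,1) they differ, so the formula does not compute g.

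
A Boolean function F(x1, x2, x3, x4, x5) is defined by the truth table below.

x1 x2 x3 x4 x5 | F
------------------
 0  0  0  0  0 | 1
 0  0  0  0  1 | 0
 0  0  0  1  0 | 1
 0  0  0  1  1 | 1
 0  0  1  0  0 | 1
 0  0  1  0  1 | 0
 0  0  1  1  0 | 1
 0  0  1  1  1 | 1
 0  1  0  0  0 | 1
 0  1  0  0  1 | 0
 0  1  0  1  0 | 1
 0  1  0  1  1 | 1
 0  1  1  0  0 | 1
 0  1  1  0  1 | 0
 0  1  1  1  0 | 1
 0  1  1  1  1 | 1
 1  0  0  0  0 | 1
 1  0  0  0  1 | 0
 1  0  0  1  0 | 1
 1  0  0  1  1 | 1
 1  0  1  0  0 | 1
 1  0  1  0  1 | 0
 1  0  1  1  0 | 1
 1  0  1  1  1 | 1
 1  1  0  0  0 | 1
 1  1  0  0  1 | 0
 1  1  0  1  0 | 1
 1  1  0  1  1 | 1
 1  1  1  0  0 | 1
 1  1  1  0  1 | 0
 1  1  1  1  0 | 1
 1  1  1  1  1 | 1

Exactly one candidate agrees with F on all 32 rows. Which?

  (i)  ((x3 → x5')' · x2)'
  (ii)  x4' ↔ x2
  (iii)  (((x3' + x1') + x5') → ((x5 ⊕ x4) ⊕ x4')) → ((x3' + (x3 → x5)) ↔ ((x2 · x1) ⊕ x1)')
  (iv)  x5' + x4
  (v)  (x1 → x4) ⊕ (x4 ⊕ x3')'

iv

(i): at (0,0,0,0,1) it gives 1, but F = 0 — eliminated.
(ii): at (0,0,0,0,0) it gives 0, but F = 1 — eliminated.
(iii): at (0,0,0,0,1) it gives 1, but F = 0 — eliminated.
(v): at (0,0,0,0,1) it gives 1, but F = 0 — eliminated.
That leaves (iv). Evaluating it on every row reproduces the table of F exactly.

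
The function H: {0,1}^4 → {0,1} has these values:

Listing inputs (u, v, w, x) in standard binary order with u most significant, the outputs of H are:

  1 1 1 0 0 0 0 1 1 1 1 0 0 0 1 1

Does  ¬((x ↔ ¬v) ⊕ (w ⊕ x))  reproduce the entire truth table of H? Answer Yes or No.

No

Check the formula against H row by row:
  u=0, v=0, w=0, x=0: formula gives 1, H = 1 ✓
  u=0, v=0, w=0, x=1: formula gives 1, H = 1 ✓
  u=0, v=0, w=1, x=0: formula gives 0, but H = 1 ✗
A single disagreement suffices: at (0,0,1,0) they differ, so the formula does not compute H.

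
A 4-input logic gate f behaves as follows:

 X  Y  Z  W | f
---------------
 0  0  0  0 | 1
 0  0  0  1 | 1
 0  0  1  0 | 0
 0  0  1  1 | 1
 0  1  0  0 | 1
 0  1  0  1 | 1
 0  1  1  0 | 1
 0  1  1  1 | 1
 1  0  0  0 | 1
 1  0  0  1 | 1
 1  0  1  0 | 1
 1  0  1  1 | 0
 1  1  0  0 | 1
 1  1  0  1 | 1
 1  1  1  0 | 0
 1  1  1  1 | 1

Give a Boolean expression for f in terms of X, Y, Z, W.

f is 0 on only 3 rows — (0,0,1,0), (1,0,1,1), (1,1,1,0). Writing each as a minterm (¬X·¬Y·Z·¬W, X·¬Y·Z·W, X·Y·Z·¬W) and OR-ing them characterizes exactly where f=0, so f is the negation of that disjunction.

f(X, Y, Z, W) = not (((((not X and not Y) and Z) and not W) or (((X and not Y) and Z) and W)) or (((X and Y) and Z) and not W))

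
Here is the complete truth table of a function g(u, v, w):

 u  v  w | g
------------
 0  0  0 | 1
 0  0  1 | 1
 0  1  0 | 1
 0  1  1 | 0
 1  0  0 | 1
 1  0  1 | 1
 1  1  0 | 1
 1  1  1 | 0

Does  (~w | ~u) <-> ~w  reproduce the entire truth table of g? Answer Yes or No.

No

Test each input against both g and the formula:
  u=0, v=0, w=0: formula gives 1, g = 1 ✓
  u=0, v=0, w=1: formula gives 0, but g = 1 ✗
Row (0,0,1) is a counterexample, so the formula is not equivalent to g.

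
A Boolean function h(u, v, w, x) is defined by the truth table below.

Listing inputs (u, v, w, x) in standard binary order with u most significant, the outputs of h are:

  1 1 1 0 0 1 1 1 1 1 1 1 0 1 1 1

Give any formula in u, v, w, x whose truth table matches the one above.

h is 0 on only 3 rows — (0,0,1,1), (0,1,0,0), (1,1,0,0). Writing each as a minterm (¬u·¬v·w·x, ¬u·v·¬w·¬x, u·v·¬w·¬x) and OR-ing them characterizes exactly where h=0, so h is the negation of that disjunction.

h(u, v, w, x) = ~(((((~u & ~v) & w) & x) | (((~u & v) & ~w) & ~x)) | (((u & v) & ~w) & ~x))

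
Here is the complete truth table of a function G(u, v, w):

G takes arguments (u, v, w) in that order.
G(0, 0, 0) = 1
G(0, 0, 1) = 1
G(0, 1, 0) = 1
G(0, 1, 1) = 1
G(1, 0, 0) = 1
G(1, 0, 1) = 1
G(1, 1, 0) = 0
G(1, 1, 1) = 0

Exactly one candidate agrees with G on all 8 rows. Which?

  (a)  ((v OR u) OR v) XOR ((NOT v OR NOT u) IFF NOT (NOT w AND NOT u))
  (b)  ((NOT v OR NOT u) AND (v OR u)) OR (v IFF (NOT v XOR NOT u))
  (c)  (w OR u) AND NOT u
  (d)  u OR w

(a) fails at (0,0,0): the formula yields 0, G is 1.
(c) fails at (0,0,0): the formula yields 0, G is 1.
(d) fails at (0,0,0): the formula yields 0, G is 1.
(b) is the remaining candidate, and it agrees with G on all 8 inputs.

b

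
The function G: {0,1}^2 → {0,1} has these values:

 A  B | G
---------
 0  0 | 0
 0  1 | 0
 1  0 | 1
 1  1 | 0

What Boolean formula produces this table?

1 only at (1,0): A AND NOT B.

G(A, B) = A · B'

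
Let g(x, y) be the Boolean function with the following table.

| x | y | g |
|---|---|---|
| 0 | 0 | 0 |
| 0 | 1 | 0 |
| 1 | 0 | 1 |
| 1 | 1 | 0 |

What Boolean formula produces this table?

g(x, y) = x AND NOT y

1 only at (1,0): x AND NOT y.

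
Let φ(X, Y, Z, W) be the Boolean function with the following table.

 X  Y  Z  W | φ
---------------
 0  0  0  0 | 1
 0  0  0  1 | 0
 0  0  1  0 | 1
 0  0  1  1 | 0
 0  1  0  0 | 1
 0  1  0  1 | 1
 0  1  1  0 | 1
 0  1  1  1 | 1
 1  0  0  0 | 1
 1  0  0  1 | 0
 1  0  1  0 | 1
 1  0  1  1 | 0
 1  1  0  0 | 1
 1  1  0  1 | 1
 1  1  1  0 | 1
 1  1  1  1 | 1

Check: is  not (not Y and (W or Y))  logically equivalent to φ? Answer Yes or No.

Test each input against both φ and the formula:
  X=0, Y=0, Z=0, W=0: formula gives 1, φ = 1 ✓
  X=0, Y=0, Z=0, W=1: formula gives 0, φ = 0 ✓
  X=0, Y=0, Z=1, W=0: formula gives 1, φ = 1 ✓
  X=0, Y=0, Z=1, W=1: formula gives 0, φ = 0 ✓
  …and likewise for the remaining 12 rows.
No disagreement on any input; they are logically equivalent.

Yes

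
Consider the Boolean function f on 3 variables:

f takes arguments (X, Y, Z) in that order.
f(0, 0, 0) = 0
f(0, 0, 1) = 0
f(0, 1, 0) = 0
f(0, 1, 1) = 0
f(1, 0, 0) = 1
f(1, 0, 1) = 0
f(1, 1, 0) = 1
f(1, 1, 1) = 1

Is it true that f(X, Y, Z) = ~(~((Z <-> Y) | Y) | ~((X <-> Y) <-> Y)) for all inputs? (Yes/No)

Yes

Test each input against both f and the formula:
  X=0, Y=0, Z=0: formula gives 0, f = 0 ✓
  X=0, Y=0, Z=1: formula gives 0, f = 0 ✓
  X=0, Y=1, Z=0: formula gives 0, f = 0 ✓
  X=0, Y=1, Z=1: formula gives 0, f = 0 ✓
  X=1, Y=0, Z=0: formula gives 1, f = 1 ✓
  … (the remaining 3 rows also agree.)
Every row agrees, so the formula is equivalent.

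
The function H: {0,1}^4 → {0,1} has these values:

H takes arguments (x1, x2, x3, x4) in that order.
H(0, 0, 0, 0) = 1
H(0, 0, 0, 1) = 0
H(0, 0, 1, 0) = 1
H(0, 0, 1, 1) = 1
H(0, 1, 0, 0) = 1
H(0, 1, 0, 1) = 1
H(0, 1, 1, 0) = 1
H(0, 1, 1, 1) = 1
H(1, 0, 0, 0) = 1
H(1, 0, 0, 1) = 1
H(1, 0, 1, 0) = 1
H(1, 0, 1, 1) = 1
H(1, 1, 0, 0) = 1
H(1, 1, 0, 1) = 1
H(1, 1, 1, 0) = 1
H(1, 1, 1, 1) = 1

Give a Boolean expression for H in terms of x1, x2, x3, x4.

H is 0 on exactly one input, (0,0,0,1), whose minterm is ¬x1·¬x2·¬x3·x4. So H is the negation of that single conjunction.

H(x1, x2, x3, x4) = NOT (((NOT x1 AND NOT x2) AND NOT x3) AND x4)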